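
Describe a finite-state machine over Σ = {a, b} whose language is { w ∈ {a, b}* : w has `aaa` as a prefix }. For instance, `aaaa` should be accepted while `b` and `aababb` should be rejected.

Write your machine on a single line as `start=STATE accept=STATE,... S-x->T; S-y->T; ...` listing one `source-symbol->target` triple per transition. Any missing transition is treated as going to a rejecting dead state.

start=q0; accept=q3; q0-a->q1; q0-b->q4; q1-a->q2; q1-b->q4; q2-a->q3; q2-b->q4; q3-a->q3; q3-b->q3; q4-a->q4; q4-b->q4

Check the first 3 symbols one by one: q0 through q2 record how many have matched `aaa` so far; any wrong symbol goes to the dead state q4. After all 3 match we enter the accepting sink q3.
With 5 states:
        a   b  
>  q0   q1  q4 
   q1   q2  q4 
   q2   q3  q4 
 * q3   q3  q3 
   q4   q4  q4 
(> = start, * = accepting)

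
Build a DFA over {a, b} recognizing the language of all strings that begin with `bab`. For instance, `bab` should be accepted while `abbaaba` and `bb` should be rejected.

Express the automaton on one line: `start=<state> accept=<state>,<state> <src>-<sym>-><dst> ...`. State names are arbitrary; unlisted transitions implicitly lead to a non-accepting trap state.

start=S0 accept=S3 S0-a->S4 S0-b->S1 S1-a->S2 S1-b->S4 S2-a->S4 S2-b->S3 S3-a->S3 S3-b->S3 S4-a->S4 S4-b->S4

Check the first 3 symbols one by one: S0 through S2 record how many have matched `bab` so far; any wrong symbol goes to the dead state S4. After all 3 match we enter the accepting sink S3.
        a   b  
>  S0   S4  S1 
   S1   S2  S4 
   S2   S4  S3 
 * S3   S3  S3 
   S4   S4  S4 
(> = start, * = accepting)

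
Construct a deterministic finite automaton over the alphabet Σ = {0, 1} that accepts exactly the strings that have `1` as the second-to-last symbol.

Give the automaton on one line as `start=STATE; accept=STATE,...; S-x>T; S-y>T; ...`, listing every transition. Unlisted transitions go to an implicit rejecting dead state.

A DFA must remember the last 2 symbols (since which symbol is second-to-last isn't known until the input ends). Use one state per possible window of the last ≤2 symbols; accept from those whose window starts with `1`.
A 7-state machine:
        0   1  
>  S0   S1  S2 
   S1   S3  S4 
   S2   S5  S6 
   S3   S3  S4 
   S4   S5  S6 
 * S5   S3  S4 
 * S6   S5  S6 
(> = start, * = accepting)

start=S0; accept=S5,S6; S0-0>S1; S0-1>S2; S1-0>S3; S1-1>S4; S2-0>S5; S2-1>S6; S3-0>S3; S3-1>S4; S4-0>S5; S4-1>S6; S5-0>S3; S5-1>S4; S6-0>S5; S6-1>S6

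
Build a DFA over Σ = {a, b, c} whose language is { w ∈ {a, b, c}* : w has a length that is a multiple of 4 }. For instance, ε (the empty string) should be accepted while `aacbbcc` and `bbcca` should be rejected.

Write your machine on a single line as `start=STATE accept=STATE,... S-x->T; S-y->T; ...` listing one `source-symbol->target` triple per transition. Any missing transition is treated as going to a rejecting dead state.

start=q0; accept=q0; q0-a->q1; q0-b->q1; q0-c->q1; q1-a->q2; q1-b->q2; q1-c->q2; q2-a->q3; q2-b->q3; q2-c->q3; q3-a->q0; q3-b->q0; q3-c->q0

Only the length mod 4 matters, so use a 4-cycle: from any state, every input symbol moves to the next state, wrapping q3 back to q0. Mark q0 accepting.
A 4-state machine:
        a   b   c  
>* q0   q1  q1  q1 
   q1   q2  q2  q2 
   q2   q3  q3  q3 
   q3   q0  q0  q0 
(> = start, * = accepting)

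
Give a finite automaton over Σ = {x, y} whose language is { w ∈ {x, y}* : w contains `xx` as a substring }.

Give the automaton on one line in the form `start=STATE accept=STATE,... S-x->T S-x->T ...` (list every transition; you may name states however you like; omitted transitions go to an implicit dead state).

start=q0 accept=q2 q0-x->q1 q0-y->q0 q1-x->q2 q1-y->q0 q2-x->q2 q2-y->q2

States q0..q1 record the length of the longest prefix of `xx` that matches the current input suffix. Reaching q2 means `xx` has been seen, and we stay there forever. Accept from q2.
        x   y  
>  q0   q1  q0 
   q1   q2  q0 
 * q2   q2  q2 
(> = start, * = accepting)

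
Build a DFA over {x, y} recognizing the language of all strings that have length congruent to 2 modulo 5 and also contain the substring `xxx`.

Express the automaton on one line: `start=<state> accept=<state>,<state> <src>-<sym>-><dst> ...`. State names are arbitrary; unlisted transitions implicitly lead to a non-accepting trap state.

start=q0 accept=q19 q0-x->q1 q0-y->q2 q1-x->q3 q1-y->q4 q2-x->q5 q2-y->q4 q3-x->q6 q3-y->q7 q4-x->q8 q4-y->q7 q5-x->q9 q5-y->q7 q6-x->q10 q6-y->q10 q7-x->q11 q7-y->q12 q8-x->q13 q8-y->q12 q9-x->q10 q9-y->q12 q10-x->q14 q10-y->q14 q11-x->q15 q11-y->q0 q12-x->q16 q12-y->q0 q13-x->q14 q13-y->q0 q14-x->q17 q14-y->q17 q15-x->q17 q15-y->q2 q16-x->q18 q16-y->q2 q17-x->q19 q17-y->q19 q18-x->q19 q18-y->q4 q19-x->q6 q19-y->q6

Build one automaton per condition and run them in lockstep. The first has 5 states tracking the input length modulo 5; the second has 4 states tracking whether and how much of `xxx` has been seen. A product state is a pair (one from each), accepting exactly when both do.
          x    y  
>  q0     q1   q2 
   q1     q3   q4 
   q2     q5   q4 
   q3     q6   q7 
   q4     q8   q7 
   q5     q9   q7 
   q6    q10  q10 
   q7    q11  q12 
   q8    q13  q12 
   q9    q10  q12 
   q10   q14  q14 
   q11   q15   q0 
   q12   q16   q0 
   q13   q14   q0 
   q14   q17  q17 
   q15   q17   q2 
   q16   q18   q2 
   q17   q19  q19 
   q18   q19   q4 
 * q19    q6   q6 
(> = start, * = accepting)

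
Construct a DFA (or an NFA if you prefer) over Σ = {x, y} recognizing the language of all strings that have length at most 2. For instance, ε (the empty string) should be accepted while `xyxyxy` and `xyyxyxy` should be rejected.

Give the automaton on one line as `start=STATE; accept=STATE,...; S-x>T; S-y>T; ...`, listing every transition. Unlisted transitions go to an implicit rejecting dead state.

Count input length up to 3: every symbol moves from S0 toward S3, which means 'more than 2' and absorbs. Accept from {S0, S1, S2}.
With 4 states:
        x   y  
>* S0   S1  S1 
 * S1   S2  S2 
 * S2   S3  S3 
   S3   S3  S3 
(> = start, * = accepting)

start=S0; accept=S0,S1,S2; S0-x>S1; S0-y>S1; S1-x>S2; S1-y>S2; S2-x>S3; S2-y>S3; S3-x>S3; S3-y>S3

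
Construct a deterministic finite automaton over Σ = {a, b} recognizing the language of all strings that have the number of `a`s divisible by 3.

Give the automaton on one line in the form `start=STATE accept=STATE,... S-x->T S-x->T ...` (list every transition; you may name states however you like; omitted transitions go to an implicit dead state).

start=q0 accept=q0 q0-a->q1 q0-b->q0 q1-a->q2 q1-b->q1 q2-a->q0 q2-b->q2

Keep the running count of `a`s modulo 3: each `a` advances along the cycle q0 → q1 → q2 → q0 while other symbols loop. Accept at q0.
        a   b  
>* q0   q1  q0 
   q1   q2  q1 
   q2   q0  q2 
(> = start, * = accepting)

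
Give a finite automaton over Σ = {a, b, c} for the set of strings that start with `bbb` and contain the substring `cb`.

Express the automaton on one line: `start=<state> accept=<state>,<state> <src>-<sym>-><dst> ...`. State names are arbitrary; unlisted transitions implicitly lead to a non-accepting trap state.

Run two small machines in parallel and take their product. One (5 states) tracks whether the input so far still matches the prefix `bbb`; the other (3 states) tracks whether and how much of `cb` has been seen. Each combined state is a pair, one component from each; accept when both components accept. Equivalent product states are then merged.
7 states suffice.
        a   b   c  
>  q0   q1  q2  q1 
   q1   q1  q1  q1 
   q2   q1  q3  q1 
   q3   q1  q4  q1 
   q4   q4  q4  q5 
   q5   q4  q6  q5 
 * q6   q6  q6  q6 
(> = start, * = accepting)

start=q0 accept=q6 q0-a->q1 q0-b->q2 q0-c->q1 q1-a->q1 q1-b->q1 q1-c->q1 q2-a->q1 q2-b->q3 q2-c->q1 q3-a->q1 q3-b->q4 q3-c->q1 q4-a->q4 q4-b->q4 q4-c->q5 q5-a->q4 q5-b->q6 q5-c->q5 q6-a->q6 q6-b->q6 q6-c->q6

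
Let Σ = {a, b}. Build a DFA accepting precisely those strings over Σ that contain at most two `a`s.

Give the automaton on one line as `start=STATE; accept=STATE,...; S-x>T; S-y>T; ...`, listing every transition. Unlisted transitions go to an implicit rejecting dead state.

start=s0; accept=s0,s1,s2; s0-a>s1; s0-b>s0; s1-a>s2; s1-b>s1; s2-a>s3; s2-b>s2; s3-a>s3; s3-b>s3

Only the number of `a`s matters, and only up to 3. Make a chain s0 → s1 → s2 → s3 advanced by each `a` (with s3 absorbing); every other symbol self-loops. The accepting set is {s0, s1, s2}.
        a   b  
>* s0   s1  s0 
 * s1   s2  s1 
 * s2   s3  s2 
   s3   s3  s3 
(> = start, * = accepting)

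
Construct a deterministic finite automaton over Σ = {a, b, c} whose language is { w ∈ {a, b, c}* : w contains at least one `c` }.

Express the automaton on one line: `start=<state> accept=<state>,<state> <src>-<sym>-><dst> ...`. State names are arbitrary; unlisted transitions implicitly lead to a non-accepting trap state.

start=S0 accept=S1,S2 S0-a->S0 S0-b->S0 S0-c->S1 S1-a->S1 S1-b->S1 S1-c->S2 S2-a->S2 S2-b->S2 S2-c->S2

Only the number of `c`s matters, and only up to 2. Make a chain S0 → S1 → S2 advanced by each `c` (with S2 absorbing); every other symbol self-loops. The accepting set is {S1, S2}.
A 3-state machine:
        a   b   c  
>  S0   S0  S0  S1 
 * S1   S1  S1  S2 
 * S2   S2  S2  S2 
(> = start, * = accepting)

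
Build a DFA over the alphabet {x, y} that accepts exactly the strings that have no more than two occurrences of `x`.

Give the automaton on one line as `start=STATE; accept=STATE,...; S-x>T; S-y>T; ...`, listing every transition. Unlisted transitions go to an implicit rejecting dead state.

start=S0; accept=S0,S1,S2; S0-x>S1; S0-y>S0; S1-x>S2; S1-y>S1; S2-x>S3; S2-y>S2; S3-x>S3; S3-y>S3

Count `x`s, saturating at 3: states S0 through S2 mean 0 through 2 `x`s seen; S3 means more than 2. Each `x` increments (capped at S3); other symbols loop. Accept from {S0, S1, S2}.
4 states suffice.
        x   y  
>* S0   S1  S0 
 * S1   S2  S1 
 * S2   S3  S2 
   S3   S3  S3 
(> = start, * = accepting)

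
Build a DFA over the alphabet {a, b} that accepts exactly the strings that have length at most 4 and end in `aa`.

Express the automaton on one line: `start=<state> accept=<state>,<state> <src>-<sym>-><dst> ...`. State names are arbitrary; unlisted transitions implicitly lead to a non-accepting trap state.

Handle the two conditions separately and then intersect. The first has 6 states tracking the input length, saturating at 5; the second has 3 states tracking how much of the suffix `aa` has currently been matched. A product state is a pair (one from each), accepting exactly when both do. After merging equivalent states the machine shrinks.
        a   b  
>  q0   q1  q2 
   q1   q3  q4 
   q2   q5  q4 
 * q3   q6  q7 
   q4   q8  q7 
   q5   q6  q7 
 * q6   q9  q7 
   q7   q7  q7 
   q8   q9  q7 
 * q9   q7  q7 
(> = start, * = accepting)

start=q0 accept=q3,q6,q9 q0-a->q1 q0-b->q2 q1-a->q3 q1-b->q4 q2-a->q5 q2-b->q4 q3-a->q6 q3-b->q7 q4-a->q8 q4-b->q7 q5-a->q6 q5-b->q7 q6-a->q9 q6-b->q7 q7-a->q7 q7-b->q7 q8-a->q9 q8-b->q7 q9-a->q7 q9-b->q7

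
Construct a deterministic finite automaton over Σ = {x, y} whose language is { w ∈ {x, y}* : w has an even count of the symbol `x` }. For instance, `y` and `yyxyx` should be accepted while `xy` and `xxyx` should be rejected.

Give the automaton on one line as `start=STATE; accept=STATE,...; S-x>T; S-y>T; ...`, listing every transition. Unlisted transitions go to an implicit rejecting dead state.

Keep the running count of `x`s modulo 2: each `x` advances along the cycle s0 → s1 → s0 while other symbols loop. Accept at s0.
With 2 states:
        x   y  
>* s0   s1  s0 
   s1   s0  s1 
(> = start, * = accepting)

start=s0; accept=s0; s0-x>s1; s0-y>s0; s1-x>s0; s1-y>s1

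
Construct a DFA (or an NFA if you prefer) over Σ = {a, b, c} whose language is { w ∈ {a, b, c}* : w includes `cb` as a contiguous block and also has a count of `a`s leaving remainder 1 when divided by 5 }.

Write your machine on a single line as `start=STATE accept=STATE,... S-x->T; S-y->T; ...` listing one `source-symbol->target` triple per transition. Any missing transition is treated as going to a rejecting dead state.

start=S0; accept=S8; S0-a->S1; S0-b->S0; S0-c->S2; S1-a->S3; S1-b->S1; S1-c->S4; S2-a->S1; S2-b->S5; S2-c->S2; S3-a->S6; S3-b->S3; S3-c->S7; S4-a->S3; S4-b->S8; S4-c->S4; S5-a->S8; S5-b->S5; S5-c->S5; S6-a->S9; S6-b->S6; S6-c->S10; S7-a->S6; S7-b->S11; S7-c->S7; S8-a->S11; S8-b->S8; S8-c->S8; S9-a->S0; S9-b->S9; S9-c->S12; S10-a->S9; S10-b->S13; S10-c->S10; S11-a->S13; S11-b->S11; S11-c->S11; S12-a->S0; S12-b->S14; S12-c->S12; S13-a->S14; S13-b->S13; S13-c->S13; S14-a->S5; S14-b->S14; S14-c->S14

Handle the two conditions separately and then intersect. The first has 3 states tracking whether and how much of `cb` has been seen; the second has 5 states tracking the count of `a`s modulo 5. A product state is a pair (one from each), accepting exactly when both do.
15 states suffice.
          a    b    c  
>  S0     S1   S0   S2 
   S1     S3   S1   S4 
   S2     S1   S5   S2 
   S3     S6   S3   S7 
   S4     S3   S8   S4 
   S5     S8   S5   S5 
   S6     S9   S6  S10 
   S7     S6  S11   S7 
 * S8    S11   S8   S8 
   S9     S0   S9  S12 
   S10    S9  S13  S10 
   S11   S13  S11  S11 
   S12    S0  S14  S12 
   S13   S14  S13  S13 
   S14    S5  S14  S14 
(> = start, * = accepting)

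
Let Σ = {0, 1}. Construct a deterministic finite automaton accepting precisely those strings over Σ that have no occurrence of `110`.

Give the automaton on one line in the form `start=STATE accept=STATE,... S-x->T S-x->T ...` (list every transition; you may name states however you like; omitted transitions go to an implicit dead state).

Track partial matches of the forbidden pattern `110`. State q3 is a dead state reached once `110` has occurred; every other state accepts. q0 means no part of `110` is currently matched.
        0   1  
>* q0   q0  q1 
 * q1   q0  q2 
 * q2   q3  q2 
   q3   q3  q3 
(> = start, * = accepting)

start=q0 accept=q0,q1,q2 q0-0->q0 q0-1->q1 q1-0->q0 q1-1->q2 q2-0->q3 q2-1->q2 q3-0->q3 q3-1->q3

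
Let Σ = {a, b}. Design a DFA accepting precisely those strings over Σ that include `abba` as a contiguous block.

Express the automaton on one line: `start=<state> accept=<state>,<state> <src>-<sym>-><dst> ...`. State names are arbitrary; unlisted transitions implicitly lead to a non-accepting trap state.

States q0..q3 record the length of the longest prefix of `abba` that matches the current input suffix. Reaching q4 means `abba` has been seen, and we stay there forever. Accept from q4.
5 states suffice.
        a   b  
>  q0   q1  q0 
   q1   q1  q2 
   q2   q1  q3 
   q3   q4  q0 
 * q4   q4  q4 
(> = start, * = accepting)

start=q0 accept=q4 q0-a->q1 q0-b->q0 q1-a->q1 q1-b->q2 q2-a->q1 q2-b->q3 q3-a->q4 q3-b->q0 q4-a->q4 q4-b->q4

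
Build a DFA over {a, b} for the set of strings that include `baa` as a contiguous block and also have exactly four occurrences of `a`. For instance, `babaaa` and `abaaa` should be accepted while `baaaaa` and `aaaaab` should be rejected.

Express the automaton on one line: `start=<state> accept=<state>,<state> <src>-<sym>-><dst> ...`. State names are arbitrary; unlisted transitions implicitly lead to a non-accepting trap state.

Build one automaton per condition and run them in lockstep. The first has 4 states tracking whether and how much of `baa` has been seen; the second has 6 states tracking the count of `a`s, saturating at 5. A product state is a pair (one from each), accepting exactly when both do. Equivalent product states are then merged.
With 13 states:
          a    b  
>  q0     q1   q2 
   q1     q3   q4 
   q2     q5   q2 
   q3     q6   q7 
   q4     q8   q4 
   q5     q9   q4 
   q6     q6   q6 
   q7    q10   q7 
   q8    q11   q7 
   q9    q11   q9 
   q10   q12   q6 
   q11   q12  q11 
 * q12    q6  q12 
(> = start, * = accepting)

start=q0 accept=q12 q0-a->q1 q0-b->q2 q1-a->q3 q1-b->q4 q2-a->q5 q2-b->q2 q3-a->q6 q3-b->q7 q4-a->q8 q4-b->q4 q5-a->q9 q5-b->q4 q6-a->q6 q6-b->q6 q7-a->q10 q7-b->q7 q8-a->q11 q8-b->q7 q9-a->q11 q9-b->q9 q10-a->q12 q10-b->q6 q11-a->q12 q11-b->q11 q12-a->q6 q12-b->q12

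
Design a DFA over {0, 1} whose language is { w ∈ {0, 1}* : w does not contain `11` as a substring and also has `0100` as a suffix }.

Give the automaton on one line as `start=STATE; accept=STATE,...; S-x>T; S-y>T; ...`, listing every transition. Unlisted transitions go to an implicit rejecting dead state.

Run two small machines in parallel and take their product. The first has 3 states tracking partial matches of the forbidden pattern `11`; the second has 5 states tracking how much of the suffix `0100` has currently been matched. A product state is a pair (one from each), accepting exactly when both do. Equivalent product states are then merged.
A 7-state machine:
        0   1  
>  S0   S1  S2 
   S1   S1  S3 
   S2   S1  S4 
   S3   S5  S4 
   S4   S4  S4 
   S5   S6  S3 
 * S6   S1  S3 
(> = start, * = accepting)

start=S0; accept=S6; S0-0>S1; S0-1>S2; S1-0>S1; S1-1>S3; S2-0>S1; S2-1>S4; S3-0>S5; S3-1>S4; S4-0>S4; S4-1>S4; S5-0>S6; S5-1>S3; S6-0>S1; S6-1>S3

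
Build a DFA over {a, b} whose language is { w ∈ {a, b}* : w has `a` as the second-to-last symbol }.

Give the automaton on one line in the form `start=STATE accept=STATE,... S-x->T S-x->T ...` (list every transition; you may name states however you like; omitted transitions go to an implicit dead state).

A DFA must remember the last 2 symbols (since which symbol is second-to-last isn't known until the input ends). Use one state per possible window of the last ≤2 symbols; accept from those whose window starts with `a`.
        a   b  
>  q0   q1  q2 
   q1   q3  q4 
   q2   q5  q6 
 * q3   q3  q4 
 * q4   q5  q6 
   q5   q3  q4 
   q6   q5  q6 
(> = start, * = accepting)

start=q0 accept=q3,q4 q0-a->q1 q0-b->q2 q1-a->q3 q1-b->q4 q2-a->q5 q2-b->q6 q3-a->q3 q3-b->q4 q4-a->q5 q4-b->q6 q5-a->q3 q5-b->q4 q6-a->q5 q6-b->q6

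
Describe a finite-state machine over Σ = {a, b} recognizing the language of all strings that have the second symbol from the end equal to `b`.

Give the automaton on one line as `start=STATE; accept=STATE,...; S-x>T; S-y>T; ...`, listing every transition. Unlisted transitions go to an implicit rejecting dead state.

A DFA must remember the last 2 symbols (since which symbol is second-to-last isn't known until the input ends). Use one state per possible window of the last ≤2 symbols; accept from those whose window starts with `b`.
A 7-state machine:
        a   b  
>  s0   s1  s2 
   s1   s3  s4 
   s2   s5  s6 
   s3   s3  s4 
   s4   s5  s6 
 * s5   s3  s4 
 * s6   s5  s6 
(> = start, * = accepting)

start=s0; accept=s5,s6; s0-a>s1; s0-b>s2; s1-a>s3; s1-b>s4; s2-a>s5; s2-b>s6; s3-a>s3; s3-b>s4; s4-a>s5; s4-b>s6; s5-a>s3; s5-b>s4; s6-a>s5; s6-b>s6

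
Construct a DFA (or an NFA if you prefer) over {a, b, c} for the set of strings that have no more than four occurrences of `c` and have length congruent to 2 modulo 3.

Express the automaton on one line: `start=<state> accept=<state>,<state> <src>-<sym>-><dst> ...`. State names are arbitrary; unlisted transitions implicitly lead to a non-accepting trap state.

Run two small machines in parallel and take their product. One (6 states) tracks the count of `c`s, saturating at 5; the other (3 states) tracks the input length modulo 3. Each combined state is a pair, one component from each; accept when both components accept.
18 states suffice.
          a    b    c  
>  q0     q1   q1   q2 
   q1     q3   q3   q4 
   q2     q4   q4   q5 
 * q3     q0   q0   q6 
 * q4     q6   q6   q7 
 * q5     q7   q7   q8 
   q6     q2   q2   q9 
   q7     q9   q9  q10 
   q8    q10  q10  q11 
   q9     q5   q5  q12 
   q10   q12  q12  q13 
   q11   q13  q13  q14 
 * q12    q8   q8  q15 
 * q13   q15  q15  q16 
   q14   q16  q16  q16 
   q15   q11  q11  q17 
   q16   q17  q17  q17 
   q17   q14  q14  q14 
(> = start, * = accepting)

start=q0 accept=q3,q4,q5,q12,q13 q0-a->q1 q0-b->q1 q0-c->q2 q1-a->q3 q1-b->q3 q1-c->q4 q2-a->q4 q2-b->q4 q2-c->q5 q3-a->q0 q3-b->q0 q3-c->q6 q4-a->q6 q4-b->q6 q4-c->q7 q5-a->q7 q5-b->q7 q5-c->q8 q6-a->q2 q6-b->q2 q6-c->q9 q7-a->q9 q7-b->q9 q7-c->q10 q8-a->q10 q8-b->q10 q8-c->q11 q9-a->q5 q9-b->q5 q9-c->q12 q10-a->q12 q10-b->q12 q10-c->q13 q11-a->q13 q11-b->q13 q11-c->q14 q12-a->q8 q12-b->q8 q12-c->q15 q13-a->q15 q13-b->q15 q13-c->q16 q14-a->q16 q14-b->q16 q14-c->q16 q15-a->q11 q15-b->q11 q15-c->q17 q16-a->q17 q16-b->q17 q16-c->q17 q17-a->q14 q17-b->q14 q17-c->q14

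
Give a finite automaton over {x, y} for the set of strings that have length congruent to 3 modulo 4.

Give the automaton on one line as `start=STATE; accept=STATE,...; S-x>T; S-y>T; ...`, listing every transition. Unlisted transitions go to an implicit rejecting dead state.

start=S0; accept=S3; S0-x>S1; S0-y>S1; S1-x>S2; S1-y>S2; S2-x>S3; S2-y>S3; S3-x>S0; S3-y>S0

Only the length mod 4 matters, so use a 4-cycle: from any state, every input symbol moves to the next state, wrapping S3 back to S0. Mark S3 accepting.
4 states suffice.
        x   y  
>  S0   S1  S1 
   S1   S2  S2 
   S2   S3  S3 
 * S3   S0  S0 
(> = start, * = accepting)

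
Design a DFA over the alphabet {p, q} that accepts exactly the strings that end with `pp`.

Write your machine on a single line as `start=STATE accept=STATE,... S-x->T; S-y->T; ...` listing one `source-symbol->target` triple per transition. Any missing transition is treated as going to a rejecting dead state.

Let each state record the length of the longest suffix of the input read so far that is also a prefix of `pp`. s1 means the last symbol is `p`; s2 means the last 2 symbols are `pp`. Accept only at s2, where the string currently ends in `pp`.
A 3-state machine:
        p   q  
>  s0   s1  s0 
   s1   s2  s0 
 * s2   s2  s0 
(> = start, * = accepting)

start=s0; accept=s2; s0-p->s1; s0-q->s0; s1-p->s2; s1-q->s0; s2-p->s2; s2-q->s0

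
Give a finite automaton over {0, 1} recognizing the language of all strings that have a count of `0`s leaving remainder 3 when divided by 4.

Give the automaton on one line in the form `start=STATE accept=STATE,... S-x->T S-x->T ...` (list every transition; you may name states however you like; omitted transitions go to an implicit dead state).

start=s0 accept=s3 s0-0->s1 s0-1->s0 s1-0->s2 s1-1->s1 s2-0->s3 s2-1->s2 s3-0->s0 s3-1->s3

The only thing that matters is how many `0`s have appeared, reduced mod 4. Use one state per residue: s0 for 0, …, s3 for 3. Reading `0` moves to the next residue; anything else stays put. s3 is accepting.
        0   1  
>  s0   s1  s0 
   s1   s2  s1 
   s2   s3  s2 
 * s3   s0  s3 
(> = start, * = accepting)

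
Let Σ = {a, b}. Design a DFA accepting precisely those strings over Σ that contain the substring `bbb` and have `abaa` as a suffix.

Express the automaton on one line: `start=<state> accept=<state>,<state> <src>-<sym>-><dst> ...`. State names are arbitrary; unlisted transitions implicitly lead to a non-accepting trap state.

start=s0 accept=s11 s0-a->s1 s0-b->s2 s1-a->s1 s1-b->s3 s2-a->s1 s2-b->s4 s3-a->s5 s3-b->s4 s4-a->s1 s4-b->s6 s5-a->s7 s5-b->s3 s6-a->s8 s6-b->s6 s7-a->s1 s7-b->s3 s8-a->s8 s8-b->s9 s9-a->s10 s9-b->s6 s10-a->s11 s10-b->s9 s11-a->s8 s11-b->s9

Run two small machines in parallel and take their product. The first has 4 states tracking whether and how much of `bbb` has been seen; the second has 5 states tracking how much of the suffix `abaa` has currently been matched. A product state is a pair (one from each), accepting exactly when both do.
With 12 states:
          a    b  
>  s0     s1   s2 
   s1     s1   s3 
   s2     s1   s4 
   s3     s5   s4 
   s4     s1   s6 
   s5     s7   s3 
   s6     s8   s6 
   s7     s1   s3 
   s8     s8   s9 
   s9    s10   s6 
   s10   s11   s9 
 * s11    s8   s9 
(> = start, * = accepting)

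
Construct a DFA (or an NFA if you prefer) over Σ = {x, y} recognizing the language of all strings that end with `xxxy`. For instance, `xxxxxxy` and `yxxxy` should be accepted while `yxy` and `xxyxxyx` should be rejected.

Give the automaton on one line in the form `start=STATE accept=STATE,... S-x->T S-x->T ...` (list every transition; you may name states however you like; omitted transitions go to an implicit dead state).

Let each state record the length of the longest suffix of the input read so far that is also a prefix of `xxxy`. s1 means the last symbol is `x`; s2 means the last 2 symbols are `xx`; s3 means the last 3 symbols are `xxx`; s4 means the last 4 symbols are `xxxy`. Accept only at s4, where the string currently ends in `xxxy`.
5 states suffice.
        x   y  
>  s0   s1  s0 
   s1   s2  s0 
   s2   s3  s0 
   s3   s3  s4 
 * s4   s1  s0 
(> = start, * = accepting)

start=s0 accept=s4 s0-x->s1 s0-y->s0 s1-x->s2 s1-y->s0 s2-x->s3 s2-y->s0 s3-x->s3 s3-y->s4 s4-x->s1 s4-y->s0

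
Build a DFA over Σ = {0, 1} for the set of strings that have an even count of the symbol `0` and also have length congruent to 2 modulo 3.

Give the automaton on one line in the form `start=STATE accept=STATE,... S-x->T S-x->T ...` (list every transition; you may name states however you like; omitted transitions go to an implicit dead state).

start=S0 accept=S3 S0-0->S1 S0-1->S2 S1-0->S3 S1-1->S4 S2-0->S4 S2-1->S3 S3-0->S5 S3-1->S0 S4-0->S0 S4-1->S5 S5-0->S2 S5-1->S1

Handle the two conditions separately and then intersect. One (2 states) tracks the count of `0`s modulo 2; the other (3 states) tracks the input length modulo 3. Each combined state is a pair, one component from each; accept when both components accept.
        0   1  
>  S0   S1  S2 
   S1   S3  S4 
   S2   S4  S3 
 * S3   S5  S0 
   S4   S0  S5 
   S5   S2  S1 
(> = start, * = accepting)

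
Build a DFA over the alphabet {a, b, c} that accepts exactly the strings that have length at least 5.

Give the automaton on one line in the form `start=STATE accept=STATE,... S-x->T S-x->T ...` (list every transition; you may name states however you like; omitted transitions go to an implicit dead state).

Count input length up to 6: every symbol moves from q0 toward q6, which means 'more than 5' and absorbs. Accept from {q5, q6}.
7 states suffice.
        a   b   c  
>  q0   q1  q1  q1 
   q1   q2  q2  q2 
   q2   q3  q3  q3 
   q3   q4  q4  q4 
   q4   q5  q5  q5 
 * q5   q6  q6  q6 
 * q6   q6  q6  q6 
(> = start, * = accepting)

start=q0 accept=q5,q6 q0-a->q1 q0-b->q1 q0-c->q1 q1-a->q2 q1-b->q2 q1-c->q2 q2-a->q3 q2-b->q3 q2-c->q3 q3-a->q4 q3-b->q4 q3-c->q4 q4-a->q5 q4-b->q5 q4-c->q5 q5-a->q6 q5-b->q6 q5-c->q6 q6-a->q6 q6-b->q6 q6-c->q6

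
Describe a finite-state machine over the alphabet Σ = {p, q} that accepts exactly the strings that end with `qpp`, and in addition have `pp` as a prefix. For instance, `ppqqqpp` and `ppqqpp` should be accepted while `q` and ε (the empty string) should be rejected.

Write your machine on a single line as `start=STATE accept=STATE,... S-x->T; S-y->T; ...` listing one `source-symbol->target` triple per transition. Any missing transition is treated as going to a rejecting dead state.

Run two small machines in parallel and take their product. The first has 4 states tracking how much of the suffix `qpp` has currently been matched; the second has 4 states tracking whether the input so far still matches the prefix `pp`. A product state is a pair (one from each), accepting exactly when both do. After merging equivalent states the machine shrinks.
        p   q  
>  s0   s1  s2 
   s1   s3  s2 
   s2   s2  s2 
   s3   s3  s4 
   s4   s5  s4 
   s5   s6  s4 
 * s6   s3  s4 
(> = start, * = accepting)

start=s0; accept=s6; s0-p->s1; s0-q->s2; s1-p->s3; s1-q->s2; s2-p->s2; s2-q->s2; s3-p->s3; s3-q->s4; s4-p->s5; s4-q->s4; s5-p->s6; s5-q->s4; s6-p->s3; s6-q->s4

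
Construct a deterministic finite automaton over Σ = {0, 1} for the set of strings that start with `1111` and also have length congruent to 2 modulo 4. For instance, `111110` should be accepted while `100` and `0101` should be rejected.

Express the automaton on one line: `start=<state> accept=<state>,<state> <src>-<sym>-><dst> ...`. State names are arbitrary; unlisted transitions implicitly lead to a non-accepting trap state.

start=S0 accept=S7 S0-0->S1 S0-1->S2 S1-0->S1 S1-1->S1 S2-0->S1 S2-1->S3 S3-0->S1 S3-1->S4 S4-0->S1 S4-1->S5 S5-0->S6 S5-1->S6 S6-0->S7 S6-1->S7 S7-0->S8 S7-1->S8 S8-0->S5 S8-1->S5

Run two small machines in parallel and take their product. The first has 6 states tracking whether the input so far still matches the prefix `1111`; the second has 4 states tracking the input length modulo 4. A product state is a pair (one from each), accepting exactly when both do. After merging equivalent states the machine shrinks.
With 9 states:
        0   1  
>  S0   S1  S2 
   S1   S1  S1 
   S2   S1  S3 
   S3   S1  S4 
   S4   S1  S5 
   S5   S6  S6 
   S6   S7  S7 
 * S7   S8  S8 
   S8   S5  S5 
(> = start, * = accepting)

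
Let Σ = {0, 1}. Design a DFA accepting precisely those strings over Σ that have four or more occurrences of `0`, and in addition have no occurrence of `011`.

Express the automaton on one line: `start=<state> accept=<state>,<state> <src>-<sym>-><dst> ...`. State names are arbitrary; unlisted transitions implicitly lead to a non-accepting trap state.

start=S0 accept=S7,S9 S0-0->S1 S0-1->S0 S1-0->S2 S1-1->S3 S2-0->S4 S2-1->S5 S3-0->S2 S3-1->S6 S4-0->S7 S4-1->S8 S5-0->S4 S5-1->S6 S6-0->S6 S6-1->S6 S7-0->S7 S7-1->S9 S8-0->S7 S8-1->S6 S9-0->S7 S9-1->S6

Run two small machines in parallel and take their product. The first has 6 states tracking the count of `0`s, saturating at 5; the second has 4 states tracking partial matches of the forbidden pattern `011`. A product state is a pair (one from each), accepting exactly when both do. Equivalent product states are then merged.
        0   1  
>  S0   S1  S0 
   S1   S2  S3 
   S2   S4  S5 
   S3   S2  S6 
   S4   S7  S8 
   S5   S4  S6 
   S6   S6  S6 
 * S7   S7  S9 
   S8   S7  S6 
 * S9   S7  S6 
(> = start, * = accepting)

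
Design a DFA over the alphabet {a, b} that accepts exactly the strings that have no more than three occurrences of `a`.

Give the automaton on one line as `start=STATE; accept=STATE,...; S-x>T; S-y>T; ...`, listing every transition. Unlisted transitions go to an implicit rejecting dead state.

start=q0; accept=q0,q1,q2,q3; q0-a>q1; q0-b>q0; q1-a>q2; q1-b>q1; q2-a>q3; q2-b>q2; q3-a>q4; q3-b>q3; q4-a>q4; q4-b>q4

Only the number of `a`s matters, and only up to 4. Make a chain q0 → q1 → q2 → q3 → q4 advanced by each `a` (with q4 absorbing); every other symbol self-loops. The accepting set is {q0, q1, q2, q3}.
With 5 states:
        a   b  
>* q0   q1  q0 
 * q1   q2  q1 
 * q2   q3  q2 
 * q3   q4  q3 
   q4   q4  q4 
(> = start, * = accepting)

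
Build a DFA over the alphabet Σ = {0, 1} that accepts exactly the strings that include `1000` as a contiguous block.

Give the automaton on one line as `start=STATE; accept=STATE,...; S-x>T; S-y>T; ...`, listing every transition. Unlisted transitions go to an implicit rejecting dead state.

start=S0; accept=S4; S0-0>S0; S0-1>S1; S1-0>S2; S1-1>S1; S2-0>S3; S2-1>S1; S3-0>S4; S3-1>S1; S4-0>S4; S4-1>S4

Track how much of `1000` has been matched so far: state S0 is no progress, S4 is the absorbing accept state reached once `1000` has occurred. Intermediate states record partial matches; on a mismatch, fall back to the longest reusable overlap.
        0   1  
>  S0   S0  S1 
   S1   S2  S1 
   S2   S3  S1 
   S3   S4  S1 
 * S4   S4  S4 
(> = start, * = accepting)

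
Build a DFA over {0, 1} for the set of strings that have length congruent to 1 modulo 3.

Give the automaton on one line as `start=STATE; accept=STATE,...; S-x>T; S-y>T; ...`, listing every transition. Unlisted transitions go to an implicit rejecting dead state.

Only the length mod 3 matters, so use a 3-cycle: from any state, every input symbol moves to the next state, wrapping q2 back to q0. Mark q1 accepting.
        0   1  
>  q0   q1  q1 
 * q1   q2  q2 
   q2   q0  q0 
(> = start, * = accepting)

start=q0; accept=q1; q0-0>q1; q0-1>q1; q1-0>q2; q1-1>q2; q2-0>q0; q2-1>q0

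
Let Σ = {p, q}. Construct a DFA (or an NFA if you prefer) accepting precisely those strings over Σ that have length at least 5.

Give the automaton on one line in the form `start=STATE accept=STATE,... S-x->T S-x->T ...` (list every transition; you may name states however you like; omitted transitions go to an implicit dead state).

start=s0 accept=s5,s6 s0-p->s1 s0-q->s1 s1-p->s2 s1-q->s2 s2-p->s3 s2-q->s3 s3-p->s4 s3-q->s4 s4-p->s5 s4-q->s5 s5-p->s6 s5-q->s6 s6-p->s6 s6-q->s6

We only need to distinguish lengths 0, 1, …, 5, and '>5'. Chain s0 → s1 → s2 → s3 → s4 → s5 → s6 on every symbol, with s6 looping. Accepting states: {s5, s6}.
        p   q  
>  s0   s1  s1 
   s1   s2  s2 
   s2   s3  s3 
   s3   s4  s4 
   s4   s5  s5 
 * s5   s6  s6 
 * s6   s6  s6 
(> = start, * = accepting)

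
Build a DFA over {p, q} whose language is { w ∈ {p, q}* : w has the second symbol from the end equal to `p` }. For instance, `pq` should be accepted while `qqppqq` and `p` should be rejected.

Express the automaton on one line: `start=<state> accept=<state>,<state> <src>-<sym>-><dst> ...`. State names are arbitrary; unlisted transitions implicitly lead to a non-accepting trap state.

start=S0 accept=S3,S4 S0-p->S1 S0-q->S2 S1-p->S3 S1-q->S4 S2-p->S5 S2-q->S6 S3-p->S3 S3-q->S4 S4-p->S5 S4-q->S6 S5-p->S3 S5-q->S4 S6-p->S5 S6-q->S6

A DFA must remember the last 2 symbols (since which symbol is second-to-last isn't known until the input ends). Use one state per possible window of the last ≤2 symbols; accept from those whose window starts with `p`.
With 7 states:
        p   q  
>  S0   S1  S2 
   S1   S3  S4 
   S2   S5  S6 
 * S3   S3  S4 
 * S4   S5  S6 
   S5   S3  S4 
   S6   S5  S6 
(> = start, * = accepting)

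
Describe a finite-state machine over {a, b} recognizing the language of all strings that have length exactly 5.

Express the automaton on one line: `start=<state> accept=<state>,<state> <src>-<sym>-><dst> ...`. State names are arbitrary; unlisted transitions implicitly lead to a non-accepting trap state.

We only need to distinguish lengths 0, 1, …, 5, and '>5'. Chain q0 → q1 → q2 → q3 → q4 → q5 → q6 on every symbol, with q6 looping. Accepting states: {q5}.
7 states suffice.
        a   b  
>  q0   q1  q1 
   q1   q2  q2 
   q2   q3  q3 
   q3   q4  q4 
   q4   q5  q5 
 * q5   q6  q6 
   q6   q6  q6 
(> = start, * = accepting)

start=q0 accept=q5 q0-a->q1 q0-b->q1 q1-a->q2 q1-b->q2 q2-a->q3 q2-b->q3 q3-a->q4 q3-b->q4 q4-a->q5 q4-b->q5 q5-a->q6 q5-b->q6 q6-a->q6 q6-b->q6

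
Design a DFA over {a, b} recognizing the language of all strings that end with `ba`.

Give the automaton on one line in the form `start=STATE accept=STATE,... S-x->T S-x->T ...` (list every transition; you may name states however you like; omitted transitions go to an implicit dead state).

Remember how much of `ba` the current input suffix matches. State S0 means no match yet; S1 means the last symbol is `b`; S2 means the last 2 symbols are `ba`. Only S2 accepts. On a mismatch, fall back to the longest proper suffix that is still a prefix of `ba`.
A 3-state machine:
        a   b  
>  S0   S0  S1 
   S1   S2  S1 
 * S2   S0  S1 
(> = start, * = accepting)

start=S0 accept=S2 S0-a->S0 S0-b->S1 S1-a->S2 S1-b->S1 S2-a->S0 S2-b->S1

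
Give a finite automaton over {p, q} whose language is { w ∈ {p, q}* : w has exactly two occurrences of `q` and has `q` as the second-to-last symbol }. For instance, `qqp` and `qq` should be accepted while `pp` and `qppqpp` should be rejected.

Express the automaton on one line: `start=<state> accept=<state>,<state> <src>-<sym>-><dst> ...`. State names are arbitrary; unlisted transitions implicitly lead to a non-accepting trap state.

start=S0 accept=S3,S5 S0-p->S0 S0-q->S1 S1-p->S2 S1-q->S3 S2-p->S2 S2-q->S4 S3-p->S5 S3-q->S6 S4-p->S5 S4-q->S6 S5-p->S6 S5-q->S6 S6-p->S6 S6-q->S6

Build one automaton per condition and run them in lockstep. One (4 states) tracks the count of `q`s, saturating at 3; the other (7 states) tracks the last 2 symbols read. Each combined state is a pair, one component from each; accept when both components accept. After merging equivalent states the machine shrinks.
A 7-state machine:
        p   q  
>  S0   S0  S1 
   S1   S2  S3 
   S2   S2  S4 
 * S3   S5  S6 
   S4   S5  S6 
 * S5   S6  S6 
   S6   S6  S6 
(> = start, * = accepting)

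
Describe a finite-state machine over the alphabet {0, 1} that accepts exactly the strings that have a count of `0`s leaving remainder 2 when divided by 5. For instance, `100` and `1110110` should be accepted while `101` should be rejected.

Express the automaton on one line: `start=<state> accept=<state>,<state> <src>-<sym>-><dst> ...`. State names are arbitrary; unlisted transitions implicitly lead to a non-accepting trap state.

start=A accept=C A-0->B A-1->A B-0->C B-1->B C-0->D C-1->C D-0->E D-1->D E-0->A E-1->E

The only thing that matters is how many `0`s have appeared, reduced mod 5. Use one state per residue: A for 0, …, E for 4. Reading `0` moves to the next residue; anything else stays put. C is accepting.
A 5-state machine:
       0  1 
>  A   B  A 
   B   C  B 
 * C   D  C 
   D   E  D 
   E   A  E 
(> = start, * = accepting)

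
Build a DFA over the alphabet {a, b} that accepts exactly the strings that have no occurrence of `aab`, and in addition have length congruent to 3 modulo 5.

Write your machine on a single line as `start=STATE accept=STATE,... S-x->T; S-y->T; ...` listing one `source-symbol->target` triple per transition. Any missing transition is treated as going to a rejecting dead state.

start=S0; accept=S6,S8,S9; S0-a->S1; S0-b->S2; S1-a->S3; S1-b->S4; S2-a->S5; S2-b->S4; S3-a->S6; S3-b->S7; S4-a->S8; S4-b->S9; S5-a->S6; S5-b->S9; S6-a->S10; S6-b->S7; S7-a->S7; S7-b->S7; S8-a->S10; S8-b->S11; S9-a->S12; S9-b->S11; S10-a->S13; S10-b->S7; S11-a->S14; S11-b->S0; S12-a->S13; S12-b->S0; S13-a->S15; S13-b->S7; S14-a->S15; S14-b->S2; S15-a->S3; S15-b->S7

Run two small machines in parallel and take their product. The first has 4 states tracking partial matches of the forbidden pattern `aab`; the second has 5 states tracking the input length modulo 5. A product state is a pair (one from each), accepting exactly when both do. Equivalent product states are then merged.
A 16-state machine:
          a    b  
>  S0     S1   S2 
   S1     S3   S4 
   S2     S5   S4 
   S3     S6   S7 
   S4     S8   S9 
   S5     S6   S9 
 * S6    S10   S7 
   S7     S7   S7 
 * S8    S10  S11 
 * S9    S12  S11 
   S10   S13   S7 
   S11   S14   S0 
   S12   S13   S0 
   S13   S15   S7 
   S14   S15   S2 
   S15    S3   S7 
(> = start, * = accepting)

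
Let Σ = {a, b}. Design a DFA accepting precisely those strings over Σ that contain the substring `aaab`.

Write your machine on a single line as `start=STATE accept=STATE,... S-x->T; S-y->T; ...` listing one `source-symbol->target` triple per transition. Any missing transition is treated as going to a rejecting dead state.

Track how much of `aaab` has been matched so far: state S0 is no progress, S4 is the absorbing accept state reached once `aaab` has occurred. Intermediate states record partial matches; on a mismatch, fall back to the longest reusable overlap.
With 5 states:
        a   b  
>  S0   S1  S0 
   S1   S2  S0 
   S2   S3  S0 
   S3   S3  S4 
 * S4   S4  S4 
(> = start, * = accepting)

start=S0; accept=S4; S0-a->S1; S0-b->S0; S1-a->S2; S1-b->S0; S2-a->S3; S2-b->S0; S3-a->S3; S3-b->S4; S4-a->S4; S4-b->S4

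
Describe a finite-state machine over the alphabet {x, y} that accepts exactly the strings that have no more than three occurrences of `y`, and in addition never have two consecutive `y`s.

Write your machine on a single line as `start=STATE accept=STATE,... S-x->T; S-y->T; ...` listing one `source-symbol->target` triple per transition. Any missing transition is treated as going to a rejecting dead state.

start=S0; accept=S0,S1,S2,S4,S6,S8,S9; S0-x->S0; S0-y->S1; S1-x->S2; S1-y->S3; S2-x->S2; S2-y->S4; S3-x->S3; S3-y->S5; S4-x->S6; S4-y->S5; S5-x->S5; S5-y->S7; S6-x->S6; S6-y->S8; S7-x->S7; S7-y->S7; S8-x->S9; S8-y->S7; S9-x->S9; S9-y->S10; S10-x->S11; S10-y->S7; S11-x->S11; S11-y->S10

Build one automaton per condition and run them in lockstep. One (5 states) tracks the count of `y`s, saturating at 4; the other (3 states) tracks partial matches of the forbidden pattern `yy`. Each combined state is a pair, one component from each; accept when both components accept.
12 states suffice.
          x    y  
>* S0     S0   S1 
 * S1     S2   S3 
 * S2     S2   S4 
   S3     S3   S5 
 * S4     S6   S5 
   S5     S5   S7 
 * S6     S6   S8 
   S7     S7   S7 
 * S8     S9   S7 
 * S9     S9  S10 
   S10   S11   S7 
   S11   S11  S10 
(> = start, * = accepting)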